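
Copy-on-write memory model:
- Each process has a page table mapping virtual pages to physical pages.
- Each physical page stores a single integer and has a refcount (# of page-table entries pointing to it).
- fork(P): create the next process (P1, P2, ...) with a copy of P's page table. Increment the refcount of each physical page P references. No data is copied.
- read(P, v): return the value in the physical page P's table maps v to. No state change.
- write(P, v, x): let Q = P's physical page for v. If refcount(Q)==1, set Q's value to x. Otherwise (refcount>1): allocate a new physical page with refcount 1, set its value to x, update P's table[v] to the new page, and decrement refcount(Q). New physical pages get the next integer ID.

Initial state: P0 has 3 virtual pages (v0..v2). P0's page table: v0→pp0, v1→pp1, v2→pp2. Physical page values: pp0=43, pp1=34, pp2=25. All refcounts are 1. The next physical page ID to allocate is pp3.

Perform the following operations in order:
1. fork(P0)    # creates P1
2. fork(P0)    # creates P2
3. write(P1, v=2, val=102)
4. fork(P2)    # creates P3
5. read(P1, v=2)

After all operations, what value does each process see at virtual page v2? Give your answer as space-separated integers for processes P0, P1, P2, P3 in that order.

Op 1: fork(P0) -> P1. 3 ppages; refcounts: pp0:2 pp1:2 pp2:2
Op 2: fork(P0) -> P2. 3 ppages; refcounts: pp0:3 pp1:3 pp2:3
Op 3: write(P1, v2, 102). refcount(pp2)=3>1 -> COPY to pp3. 4 ppages; refcounts: pp0:3 pp1:3 pp2:2 pp3:1
Op 4: fork(P2) -> P3. 4 ppages; refcounts: pp0:4 pp1:4 pp2:3 pp3:1
Op 5: read(P1, v2) -> 102. No state change.
P0: v2 -> pp2 = 25
P1: v2 -> pp3 = 102
P2: v2 -> pp2 = 25
P3: v2 -> pp2 = 25

Answer: 25 102 25 25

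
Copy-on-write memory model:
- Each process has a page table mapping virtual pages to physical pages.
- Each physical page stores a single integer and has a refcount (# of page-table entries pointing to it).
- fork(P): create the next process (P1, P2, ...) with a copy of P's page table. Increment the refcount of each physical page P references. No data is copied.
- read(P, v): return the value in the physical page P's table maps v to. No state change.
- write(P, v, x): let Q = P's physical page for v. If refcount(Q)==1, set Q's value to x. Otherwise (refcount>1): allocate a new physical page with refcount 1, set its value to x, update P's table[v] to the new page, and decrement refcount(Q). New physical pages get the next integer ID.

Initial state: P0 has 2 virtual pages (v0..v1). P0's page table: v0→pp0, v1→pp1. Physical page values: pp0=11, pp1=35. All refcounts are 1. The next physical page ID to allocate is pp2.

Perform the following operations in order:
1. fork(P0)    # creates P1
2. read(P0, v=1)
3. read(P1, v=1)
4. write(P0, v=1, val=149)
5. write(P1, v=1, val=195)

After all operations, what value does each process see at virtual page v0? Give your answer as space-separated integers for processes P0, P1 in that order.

Answer: 11 11

Derivation:
Op 1: fork(P0) -> P1. 2 ppages; refcounts: pp0:2 pp1:2
Op 2: read(P0, v1) -> 35. No state change.
Op 3: read(P1, v1) -> 35. No state change.
Op 4: write(P0, v1, 149). refcount(pp1)=2>1 -> COPY to pp2. 3 ppages; refcounts: pp0:2 pp1:1 pp2:1
Op 5: write(P1, v1, 195). refcount(pp1)=1 -> write in place. 3 ppages; refcounts: pp0:2 pp1:1 pp2:1
P0: v0 -> pp0 = 11
P1: v0 -> pp0 = 11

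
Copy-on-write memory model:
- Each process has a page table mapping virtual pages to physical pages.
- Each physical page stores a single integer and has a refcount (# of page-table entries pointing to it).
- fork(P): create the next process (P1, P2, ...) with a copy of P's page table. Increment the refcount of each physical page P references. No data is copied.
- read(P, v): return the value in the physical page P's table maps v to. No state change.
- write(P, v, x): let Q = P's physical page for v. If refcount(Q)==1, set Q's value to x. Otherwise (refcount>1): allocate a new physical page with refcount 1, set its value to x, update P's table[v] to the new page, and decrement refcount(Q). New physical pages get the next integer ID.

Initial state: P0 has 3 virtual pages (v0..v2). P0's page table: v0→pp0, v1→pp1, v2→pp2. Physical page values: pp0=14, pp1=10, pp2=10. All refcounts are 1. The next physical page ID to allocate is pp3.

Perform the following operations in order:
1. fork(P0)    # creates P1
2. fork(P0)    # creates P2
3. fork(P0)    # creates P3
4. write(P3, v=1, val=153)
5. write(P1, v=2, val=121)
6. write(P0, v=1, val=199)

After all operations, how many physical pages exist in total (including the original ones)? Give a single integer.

Op 1: fork(P0) -> P1. 3 ppages; refcounts: pp0:2 pp1:2 pp2:2
Op 2: fork(P0) -> P2. 3 ppages; refcounts: pp0:3 pp1:3 pp2:3
Op 3: fork(P0) -> P3. 3 ppages; refcounts: pp0:4 pp1:4 pp2:4
Op 4: write(P3, v1, 153). refcount(pp1)=4>1 -> COPY to pp3. 4 ppages; refcounts: pp0:4 pp1:3 pp2:4 pp3:1
Op 5: write(P1, v2, 121). refcount(pp2)=4>1 -> COPY to pp4. 5 ppages; refcounts: pp0:4 pp1:3 pp2:3 pp3:1 pp4:1
Op 6: write(P0, v1, 199). refcount(pp1)=3>1 -> COPY to pp5. 6 ppages; refcounts: pp0:4 pp1:2 pp2:3 pp3:1 pp4:1 pp5:1

Answer: 6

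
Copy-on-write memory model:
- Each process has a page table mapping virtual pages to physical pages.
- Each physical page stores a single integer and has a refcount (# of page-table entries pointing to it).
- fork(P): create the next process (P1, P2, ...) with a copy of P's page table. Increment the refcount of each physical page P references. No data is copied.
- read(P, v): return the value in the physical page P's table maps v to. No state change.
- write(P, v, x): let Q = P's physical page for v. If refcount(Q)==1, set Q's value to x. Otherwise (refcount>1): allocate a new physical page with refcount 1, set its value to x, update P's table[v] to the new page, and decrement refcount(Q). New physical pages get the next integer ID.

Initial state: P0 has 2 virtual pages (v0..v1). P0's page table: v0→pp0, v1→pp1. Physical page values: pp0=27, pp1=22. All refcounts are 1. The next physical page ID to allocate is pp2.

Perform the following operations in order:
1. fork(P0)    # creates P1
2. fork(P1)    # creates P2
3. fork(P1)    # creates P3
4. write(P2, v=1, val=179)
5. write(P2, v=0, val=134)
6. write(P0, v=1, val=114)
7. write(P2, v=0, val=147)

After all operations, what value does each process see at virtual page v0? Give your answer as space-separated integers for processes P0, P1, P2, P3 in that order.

Op 1: fork(P0) -> P1. 2 ppages; refcounts: pp0:2 pp1:2
Op 2: fork(P1) -> P2. 2 ppages; refcounts: pp0:3 pp1:3
Op 3: fork(P1) -> P3. 2 ppages; refcounts: pp0:4 pp1:4
Op 4: write(P2, v1, 179). refcount(pp1)=4>1 -> COPY to pp2. 3 ppages; refcounts: pp0:4 pp1:3 pp2:1
Op 5: write(P2, v0, 134). refcount(pp0)=4>1 -> COPY to pp3. 4 ppages; refcounts: pp0:3 pp1:3 pp2:1 pp3:1
Op 6: write(P0, v1, 114). refcount(pp1)=3>1 -> COPY to pp4. 5 ppages; refcounts: pp0:3 pp1:2 pp2:1 pp3:1 pp4:1
Op 7: write(P2, v0, 147). refcount(pp3)=1 -> write in place. 5 ppages; refcounts: pp0:3 pp1:2 pp2:1 pp3:1 pp4:1
P0: v0 -> pp0 = 27
P1: v0 -> pp0 = 27
P2: v0 -> pp3 = 147
P3: v0 -> pp0 = 27

Answer: 27 27 147 27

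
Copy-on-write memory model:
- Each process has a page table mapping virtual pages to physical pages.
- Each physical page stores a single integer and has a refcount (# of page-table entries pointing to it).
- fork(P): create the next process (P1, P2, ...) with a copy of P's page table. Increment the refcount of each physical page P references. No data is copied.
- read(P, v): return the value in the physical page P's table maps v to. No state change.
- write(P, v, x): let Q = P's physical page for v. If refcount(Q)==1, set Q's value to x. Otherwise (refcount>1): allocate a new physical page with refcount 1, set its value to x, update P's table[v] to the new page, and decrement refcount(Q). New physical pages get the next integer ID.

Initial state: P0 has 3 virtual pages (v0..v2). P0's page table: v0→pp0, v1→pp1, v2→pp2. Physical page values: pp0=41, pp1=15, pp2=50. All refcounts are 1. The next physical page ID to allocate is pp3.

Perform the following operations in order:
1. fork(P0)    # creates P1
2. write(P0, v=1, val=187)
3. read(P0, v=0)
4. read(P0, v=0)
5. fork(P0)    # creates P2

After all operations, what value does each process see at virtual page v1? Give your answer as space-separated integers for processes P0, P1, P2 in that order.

Op 1: fork(P0) -> P1. 3 ppages; refcounts: pp0:2 pp1:2 pp2:2
Op 2: write(P0, v1, 187). refcount(pp1)=2>1 -> COPY to pp3. 4 ppages; refcounts: pp0:2 pp1:1 pp2:2 pp3:1
Op 3: read(P0, v0) -> 41. No state change.
Op 4: read(P0, v0) -> 41. No state change.
Op 5: fork(P0) -> P2. 4 ppages; refcounts: pp0:3 pp1:1 pp2:3 pp3:2
P0: v1 -> pp3 = 187
P1: v1 -> pp1 = 15
P2: v1 -> pp3 = 187

Answer: 187 15 187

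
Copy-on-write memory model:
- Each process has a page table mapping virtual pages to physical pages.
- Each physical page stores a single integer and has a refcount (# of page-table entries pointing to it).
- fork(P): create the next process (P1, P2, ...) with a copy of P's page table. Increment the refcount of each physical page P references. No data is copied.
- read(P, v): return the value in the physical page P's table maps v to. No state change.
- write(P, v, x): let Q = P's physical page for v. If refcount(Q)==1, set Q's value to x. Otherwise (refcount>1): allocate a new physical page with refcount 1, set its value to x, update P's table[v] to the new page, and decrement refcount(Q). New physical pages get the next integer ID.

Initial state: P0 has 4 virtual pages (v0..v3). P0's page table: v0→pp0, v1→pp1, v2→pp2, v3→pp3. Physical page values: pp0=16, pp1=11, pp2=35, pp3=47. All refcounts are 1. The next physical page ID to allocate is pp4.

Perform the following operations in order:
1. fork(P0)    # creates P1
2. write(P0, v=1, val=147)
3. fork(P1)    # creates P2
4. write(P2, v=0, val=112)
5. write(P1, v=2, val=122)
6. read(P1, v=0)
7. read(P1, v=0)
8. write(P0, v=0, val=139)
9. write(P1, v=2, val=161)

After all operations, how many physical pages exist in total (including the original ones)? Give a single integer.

Answer: 8

Derivation:
Op 1: fork(P0) -> P1. 4 ppages; refcounts: pp0:2 pp1:2 pp2:2 pp3:2
Op 2: write(P0, v1, 147). refcount(pp1)=2>1 -> COPY to pp4. 5 ppages; refcounts: pp0:2 pp1:1 pp2:2 pp3:2 pp4:1
Op 3: fork(P1) -> P2. 5 ppages; refcounts: pp0:3 pp1:2 pp2:3 pp3:3 pp4:1
Op 4: write(P2, v0, 112). refcount(pp0)=3>1 -> COPY to pp5. 6 ppages; refcounts: pp0:2 pp1:2 pp2:3 pp3:3 pp4:1 pp5:1
Op 5: write(P1, v2, 122). refcount(pp2)=3>1 -> COPY to pp6. 7 ppages; refcounts: pp0:2 pp1:2 pp2:2 pp3:3 pp4:1 pp5:1 pp6:1
Op 6: read(P1, v0) -> 16. No state change.
Op 7: read(P1, v0) -> 16. No state change.
Op 8: write(P0, v0, 139). refcount(pp0)=2>1 -> COPY to pp7. 8 ppages; refcounts: pp0:1 pp1:2 pp2:2 pp3:3 pp4:1 pp5:1 pp6:1 pp7:1
Op 9: write(P1, v2, 161). refcount(pp6)=1 -> write in place. 8 ppages; refcounts: pp0:1 pp1:2 pp2:2 pp3:3 pp4:1 pp5:1 pp6:1 pp7:1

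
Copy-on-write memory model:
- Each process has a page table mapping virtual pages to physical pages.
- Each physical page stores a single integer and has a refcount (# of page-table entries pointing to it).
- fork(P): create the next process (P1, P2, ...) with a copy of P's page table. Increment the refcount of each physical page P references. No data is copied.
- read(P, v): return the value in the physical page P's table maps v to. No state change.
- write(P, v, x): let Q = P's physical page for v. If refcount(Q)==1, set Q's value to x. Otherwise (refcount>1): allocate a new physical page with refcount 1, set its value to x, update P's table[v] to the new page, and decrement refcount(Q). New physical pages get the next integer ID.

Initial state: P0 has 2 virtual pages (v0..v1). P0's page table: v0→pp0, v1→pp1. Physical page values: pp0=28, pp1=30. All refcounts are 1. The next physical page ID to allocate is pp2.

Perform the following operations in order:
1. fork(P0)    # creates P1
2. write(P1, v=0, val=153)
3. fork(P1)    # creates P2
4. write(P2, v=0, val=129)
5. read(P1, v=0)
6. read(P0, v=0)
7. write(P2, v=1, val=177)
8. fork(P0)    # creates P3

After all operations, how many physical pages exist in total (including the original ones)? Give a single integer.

Op 1: fork(P0) -> P1. 2 ppages; refcounts: pp0:2 pp1:2
Op 2: write(P1, v0, 153). refcount(pp0)=2>1 -> COPY to pp2. 3 ppages; refcounts: pp0:1 pp1:2 pp2:1
Op 3: fork(P1) -> P2. 3 ppages; refcounts: pp0:1 pp1:3 pp2:2
Op 4: write(P2, v0, 129). refcount(pp2)=2>1 -> COPY to pp3. 4 ppages; refcounts: pp0:1 pp1:3 pp2:1 pp3:1
Op 5: read(P1, v0) -> 153. No state change.
Op 6: read(P0, v0) -> 28. No state change.
Op 7: write(P2, v1, 177). refcount(pp1)=3>1 -> COPY to pp4. 5 ppages; refcounts: pp0:1 pp1:2 pp2:1 pp3:1 pp4:1
Op 8: fork(P0) -> P3. 5 ppages; refcounts: pp0:2 pp1:3 pp2:1 pp3:1 pp4:1

Answer: 5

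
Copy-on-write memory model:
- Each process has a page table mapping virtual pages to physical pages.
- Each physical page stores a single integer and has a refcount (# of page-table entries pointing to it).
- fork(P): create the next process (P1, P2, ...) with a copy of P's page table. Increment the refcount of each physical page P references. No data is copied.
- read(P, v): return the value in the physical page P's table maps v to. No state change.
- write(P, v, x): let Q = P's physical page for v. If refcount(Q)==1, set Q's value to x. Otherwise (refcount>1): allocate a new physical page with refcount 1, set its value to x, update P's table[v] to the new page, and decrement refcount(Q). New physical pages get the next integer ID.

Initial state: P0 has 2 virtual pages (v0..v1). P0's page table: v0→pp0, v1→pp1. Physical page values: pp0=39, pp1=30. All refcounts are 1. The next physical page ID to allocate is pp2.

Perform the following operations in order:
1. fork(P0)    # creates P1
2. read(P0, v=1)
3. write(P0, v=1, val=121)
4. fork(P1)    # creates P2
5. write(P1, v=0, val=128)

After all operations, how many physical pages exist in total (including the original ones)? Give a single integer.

Op 1: fork(P0) -> P1. 2 ppages; refcounts: pp0:2 pp1:2
Op 2: read(P0, v1) -> 30. No state change.
Op 3: write(P0, v1, 121). refcount(pp1)=2>1 -> COPY to pp2. 3 ppages; refcounts: pp0:2 pp1:1 pp2:1
Op 4: fork(P1) -> P2. 3 ppages; refcounts: pp0:3 pp1:2 pp2:1
Op 5: write(P1, v0, 128). refcount(pp0)=3>1 -> COPY to pp3. 4 ppages; refcounts: pp0:2 pp1:2 pp2:1 pp3:1

Answer: 4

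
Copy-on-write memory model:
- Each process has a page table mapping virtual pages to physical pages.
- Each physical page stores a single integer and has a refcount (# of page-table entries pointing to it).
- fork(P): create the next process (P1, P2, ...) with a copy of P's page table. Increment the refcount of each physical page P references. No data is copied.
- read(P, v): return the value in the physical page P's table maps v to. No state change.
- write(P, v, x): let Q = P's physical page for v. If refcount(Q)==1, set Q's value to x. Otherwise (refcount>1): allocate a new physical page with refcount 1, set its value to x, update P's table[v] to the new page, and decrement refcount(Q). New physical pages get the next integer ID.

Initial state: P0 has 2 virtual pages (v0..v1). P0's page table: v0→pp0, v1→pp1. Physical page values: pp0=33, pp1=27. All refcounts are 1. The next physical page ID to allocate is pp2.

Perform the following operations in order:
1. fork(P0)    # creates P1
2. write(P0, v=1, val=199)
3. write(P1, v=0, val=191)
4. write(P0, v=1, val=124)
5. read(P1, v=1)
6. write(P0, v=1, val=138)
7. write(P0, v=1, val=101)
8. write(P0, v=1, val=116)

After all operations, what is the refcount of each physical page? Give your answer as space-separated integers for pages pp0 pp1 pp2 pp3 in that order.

Answer: 1 1 1 1

Derivation:
Op 1: fork(P0) -> P1. 2 ppages; refcounts: pp0:2 pp1:2
Op 2: write(P0, v1, 199). refcount(pp1)=2>1 -> COPY to pp2. 3 ppages; refcounts: pp0:2 pp1:1 pp2:1
Op 3: write(P1, v0, 191). refcount(pp0)=2>1 -> COPY to pp3. 4 ppages; refcounts: pp0:1 pp1:1 pp2:1 pp3:1
Op 4: write(P0, v1, 124). refcount(pp2)=1 -> write in place. 4 ppages; refcounts: pp0:1 pp1:1 pp2:1 pp3:1
Op 5: read(P1, v1) -> 27. No state change.
Op 6: write(P0, v1, 138). refcount(pp2)=1 -> write in place. 4 ppages; refcounts: pp0:1 pp1:1 pp2:1 pp3:1
Op 7: write(P0, v1, 101). refcount(pp2)=1 -> write in place. 4 ppages; refcounts: pp0:1 pp1:1 pp2:1 pp3:1
Op 8: write(P0, v1, 116). refcount(pp2)=1 -> write in place. 4 ppages; refcounts: pp0:1 pp1:1 pp2:1 pp3:1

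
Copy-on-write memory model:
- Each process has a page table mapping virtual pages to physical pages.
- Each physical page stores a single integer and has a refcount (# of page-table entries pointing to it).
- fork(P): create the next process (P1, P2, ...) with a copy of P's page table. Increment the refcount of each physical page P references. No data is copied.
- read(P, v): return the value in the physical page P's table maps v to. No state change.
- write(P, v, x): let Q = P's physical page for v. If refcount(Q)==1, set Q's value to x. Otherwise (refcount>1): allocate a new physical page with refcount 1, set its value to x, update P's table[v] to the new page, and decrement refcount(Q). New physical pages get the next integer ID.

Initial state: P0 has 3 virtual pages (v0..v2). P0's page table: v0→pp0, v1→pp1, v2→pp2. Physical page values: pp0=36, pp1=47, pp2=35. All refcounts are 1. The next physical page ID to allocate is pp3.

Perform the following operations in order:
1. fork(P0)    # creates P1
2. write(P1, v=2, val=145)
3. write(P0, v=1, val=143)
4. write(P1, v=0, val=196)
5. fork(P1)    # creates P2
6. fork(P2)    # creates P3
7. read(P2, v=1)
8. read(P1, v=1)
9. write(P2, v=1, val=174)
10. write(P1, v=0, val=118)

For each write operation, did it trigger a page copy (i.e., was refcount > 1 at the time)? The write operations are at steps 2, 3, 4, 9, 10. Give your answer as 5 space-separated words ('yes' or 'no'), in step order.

Op 1: fork(P0) -> P1. 3 ppages; refcounts: pp0:2 pp1:2 pp2:2
Op 2: write(P1, v2, 145). refcount(pp2)=2>1 -> COPY to pp3. 4 ppages; refcounts: pp0:2 pp1:2 pp2:1 pp3:1
Op 3: write(P0, v1, 143). refcount(pp1)=2>1 -> COPY to pp4. 5 ppages; refcounts: pp0:2 pp1:1 pp2:1 pp3:1 pp4:1
Op 4: write(P1, v0, 196). refcount(pp0)=2>1 -> COPY to pp5. 6 ppages; refcounts: pp0:1 pp1:1 pp2:1 pp3:1 pp4:1 pp5:1
Op 5: fork(P1) -> P2. 6 ppages; refcounts: pp0:1 pp1:2 pp2:1 pp3:2 pp4:1 pp5:2
Op 6: fork(P2) -> P3. 6 ppages; refcounts: pp0:1 pp1:3 pp2:1 pp3:3 pp4:1 pp5:3
Op 7: read(P2, v1) -> 47. No state change.
Op 8: read(P1, v1) -> 47. No state change.
Op 9: write(P2, v1, 174). refcount(pp1)=3>1 -> COPY to pp6. 7 ppages; refcounts: pp0:1 pp1:2 pp2:1 pp3:3 pp4:1 pp5:3 pp6:1
Op 10: write(P1, v0, 118). refcount(pp5)=3>1 -> COPY to pp7. 8 ppages; refcounts: pp0:1 pp1:2 pp2:1 pp3:3 pp4:1 pp5:2 pp6:1 pp7:1

yes yes yes yes yes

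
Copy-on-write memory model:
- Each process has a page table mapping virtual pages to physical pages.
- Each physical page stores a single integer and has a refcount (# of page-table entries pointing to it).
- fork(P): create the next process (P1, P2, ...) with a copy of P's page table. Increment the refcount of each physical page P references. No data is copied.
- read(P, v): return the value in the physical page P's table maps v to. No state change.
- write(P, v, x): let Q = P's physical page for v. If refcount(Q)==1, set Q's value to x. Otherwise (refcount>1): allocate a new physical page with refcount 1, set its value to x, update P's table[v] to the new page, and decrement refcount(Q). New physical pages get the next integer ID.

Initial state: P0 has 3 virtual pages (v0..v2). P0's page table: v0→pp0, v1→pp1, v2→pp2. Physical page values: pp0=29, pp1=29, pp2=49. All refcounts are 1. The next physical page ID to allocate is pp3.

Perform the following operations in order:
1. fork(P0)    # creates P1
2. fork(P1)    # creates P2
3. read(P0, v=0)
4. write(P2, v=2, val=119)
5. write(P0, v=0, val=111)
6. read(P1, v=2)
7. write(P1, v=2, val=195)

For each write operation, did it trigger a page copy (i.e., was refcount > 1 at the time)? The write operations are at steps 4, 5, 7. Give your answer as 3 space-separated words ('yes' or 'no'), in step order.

Op 1: fork(P0) -> P1. 3 ppages; refcounts: pp0:2 pp1:2 pp2:2
Op 2: fork(P1) -> P2. 3 ppages; refcounts: pp0:3 pp1:3 pp2:3
Op 3: read(P0, v0) -> 29. No state change.
Op 4: write(P2, v2, 119). refcount(pp2)=3>1 -> COPY to pp3. 4 ppages; refcounts: pp0:3 pp1:3 pp2:2 pp3:1
Op 5: write(P0, v0, 111). refcount(pp0)=3>1 -> COPY to pp4. 5 ppages; refcounts: pp0:2 pp1:3 pp2:2 pp3:1 pp4:1
Op 6: read(P1, v2) -> 49. No state change.
Op 7: write(P1, v2, 195). refcount(pp2)=2>1 -> COPY to pp5. 6 ppages; refcounts: pp0:2 pp1:3 pp2:1 pp3:1 pp4:1 pp5:1

yes yes yes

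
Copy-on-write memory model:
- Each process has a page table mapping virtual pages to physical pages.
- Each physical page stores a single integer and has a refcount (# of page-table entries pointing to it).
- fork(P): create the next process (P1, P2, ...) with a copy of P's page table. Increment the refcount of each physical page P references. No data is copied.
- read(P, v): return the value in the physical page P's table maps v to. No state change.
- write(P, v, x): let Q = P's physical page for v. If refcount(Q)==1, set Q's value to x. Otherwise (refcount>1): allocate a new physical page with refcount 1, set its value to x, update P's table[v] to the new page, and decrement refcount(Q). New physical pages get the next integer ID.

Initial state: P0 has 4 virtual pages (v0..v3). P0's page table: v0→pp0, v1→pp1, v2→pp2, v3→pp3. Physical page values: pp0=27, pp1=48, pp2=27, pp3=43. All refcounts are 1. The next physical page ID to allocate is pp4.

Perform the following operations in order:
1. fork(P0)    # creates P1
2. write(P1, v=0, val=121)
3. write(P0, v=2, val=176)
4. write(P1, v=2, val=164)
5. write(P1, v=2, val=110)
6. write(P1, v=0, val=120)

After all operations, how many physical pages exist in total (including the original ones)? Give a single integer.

Answer: 6

Derivation:
Op 1: fork(P0) -> P1. 4 ppages; refcounts: pp0:2 pp1:2 pp2:2 pp3:2
Op 2: write(P1, v0, 121). refcount(pp0)=2>1 -> COPY to pp4. 5 ppages; refcounts: pp0:1 pp1:2 pp2:2 pp3:2 pp4:1
Op 3: write(P0, v2, 176). refcount(pp2)=2>1 -> COPY to pp5. 6 ppages; refcounts: pp0:1 pp1:2 pp2:1 pp3:2 pp4:1 pp5:1
Op 4: write(P1, v2, 164). refcount(pp2)=1 -> write in place. 6 ppages; refcounts: pp0:1 pp1:2 pp2:1 pp3:2 pp4:1 pp5:1
Op 5: write(P1, v2, 110). refcount(pp2)=1 -> write in place. 6 ppages; refcounts: pp0:1 pp1:2 pp2:1 pp3:2 pp4:1 pp5:1
Op 6: write(P1, v0, 120). refcount(pp4)=1 -> write in place. 6 ppages; refcounts: pp0:1 pp1:2 pp2:1 pp3:2 pp4:1 pp5:1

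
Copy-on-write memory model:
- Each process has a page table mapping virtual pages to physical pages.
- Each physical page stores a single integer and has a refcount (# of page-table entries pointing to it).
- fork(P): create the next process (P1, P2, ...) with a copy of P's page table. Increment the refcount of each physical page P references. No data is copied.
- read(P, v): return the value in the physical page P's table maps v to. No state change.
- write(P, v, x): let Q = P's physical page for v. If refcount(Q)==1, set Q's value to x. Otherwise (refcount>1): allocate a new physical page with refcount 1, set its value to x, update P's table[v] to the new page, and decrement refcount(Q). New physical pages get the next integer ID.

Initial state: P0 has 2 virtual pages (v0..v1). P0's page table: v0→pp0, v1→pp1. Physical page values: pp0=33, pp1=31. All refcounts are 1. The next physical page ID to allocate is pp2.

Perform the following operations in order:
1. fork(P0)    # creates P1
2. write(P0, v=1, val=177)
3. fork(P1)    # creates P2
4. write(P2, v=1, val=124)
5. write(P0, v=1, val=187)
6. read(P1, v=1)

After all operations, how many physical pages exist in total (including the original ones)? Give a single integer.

Op 1: fork(P0) -> P1. 2 ppages; refcounts: pp0:2 pp1:2
Op 2: write(P0, v1, 177). refcount(pp1)=2>1 -> COPY to pp2. 3 ppages; refcounts: pp0:2 pp1:1 pp2:1
Op 3: fork(P1) -> P2. 3 ppages; refcounts: pp0:3 pp1:2 pp2:1
Op 4: write(P2, v1, 124). refcount(pp1)=2>1 -> COPY to pp3. 4 ppages; refcounts: pp0:3 pp1:1 pp2:1 pp3:1
Op 5: write(P0, v1, 187). refcount(pp2)=1 -> write in place. 4 ppages; refcounts: pp0:3 pp1:1 pp2:1 pp3:1
Op 6: read(P1, v1) -> 31. No state change.

Answer: 4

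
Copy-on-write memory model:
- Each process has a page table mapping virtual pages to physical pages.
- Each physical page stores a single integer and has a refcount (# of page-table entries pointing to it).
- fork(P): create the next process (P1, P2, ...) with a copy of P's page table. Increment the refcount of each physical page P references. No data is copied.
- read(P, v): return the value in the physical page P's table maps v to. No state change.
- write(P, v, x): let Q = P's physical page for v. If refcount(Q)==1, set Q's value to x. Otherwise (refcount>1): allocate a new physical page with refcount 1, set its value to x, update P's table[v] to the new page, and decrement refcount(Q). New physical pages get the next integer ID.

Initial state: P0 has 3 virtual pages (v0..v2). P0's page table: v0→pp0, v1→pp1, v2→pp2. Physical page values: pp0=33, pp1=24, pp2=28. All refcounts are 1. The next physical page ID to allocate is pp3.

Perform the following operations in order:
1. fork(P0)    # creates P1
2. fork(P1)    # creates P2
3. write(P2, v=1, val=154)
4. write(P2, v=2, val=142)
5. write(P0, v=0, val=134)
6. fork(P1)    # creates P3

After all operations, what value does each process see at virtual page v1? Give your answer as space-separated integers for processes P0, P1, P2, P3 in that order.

Op 1: fork(P0) -> P1. 3 ppages; refcounts: pp0:2 pp1:2 pp2:2
Op 2: fork(P1) -> P2. 3 ppages; refcounts: pp0:3 pp1:3 pp2:3
Op 3: write(P2, v1, 154). refcount(pp1)=3>1 -> COPY to pp3. 4 ppages; refcounts: pp0:3 pp1:2 pp2:3 pp3:1
Op 4: write(P2, v2, 142). refcount(pp2)=3>1 -> COPY to pp4. 5 ppages; refcounts: pp0:3 pp1:2 pp2:2 pp3:1 pp4:1
Op 5: write(P0, v0, 134). refcount(pp0)=3>1 -> COPY to pp5. 6 ppages; refcounts: pp0:2 pp1:2 pp2:2 pp3:1 pp4:1 pp5:1
Op 6: fork(P1) -> P3. 6 ppages; refcounts: pp0:3 pp1:3 pp2:3 pp3:1 pp4:1 pp5:1
P0: v1 -> pp1 = 24
P1: v1 -> pp1 = 24
P2: v1 -> pp3 = 154
P3: v1 -> pp1 = 24

Answer: 24 24 154 24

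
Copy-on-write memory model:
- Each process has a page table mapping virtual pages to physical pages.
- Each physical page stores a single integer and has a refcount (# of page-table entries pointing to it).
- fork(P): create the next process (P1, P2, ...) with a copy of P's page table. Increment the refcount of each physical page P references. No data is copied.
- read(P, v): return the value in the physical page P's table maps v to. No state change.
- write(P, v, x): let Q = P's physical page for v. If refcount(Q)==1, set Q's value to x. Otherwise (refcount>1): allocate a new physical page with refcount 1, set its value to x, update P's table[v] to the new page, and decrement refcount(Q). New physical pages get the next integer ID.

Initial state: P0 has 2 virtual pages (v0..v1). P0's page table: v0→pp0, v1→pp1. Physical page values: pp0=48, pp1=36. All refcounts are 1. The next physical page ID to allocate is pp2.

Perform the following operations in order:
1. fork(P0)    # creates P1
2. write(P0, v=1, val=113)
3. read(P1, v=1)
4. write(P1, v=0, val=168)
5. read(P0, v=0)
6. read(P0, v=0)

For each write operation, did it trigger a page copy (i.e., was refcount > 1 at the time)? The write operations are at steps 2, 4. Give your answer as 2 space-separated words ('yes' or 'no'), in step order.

Op 1: fork(P0) -> P1. 2 ppages; refcounts: pp0:2 pp1:2
Op 2: write(P0, v1, 113). refcount(pp1)=2>1 -> COPY to pp2. 3 ppages; refcounts: pp0:2 pp1:1 pp2:1
Op 3: read(P1, v1) -> 36. No state change.
Op 4: write(P1, v0, 168). refcount(pp0)=2>1 -> COPY to pp3. 4 ppages; refcounts: pp0:1 pp1:1 pp2:1 pp3:1
Op 5: read(P0, v0) -> 48. No state change.
Op 6: read(P0, v0) -> 48. No state change.

yes yes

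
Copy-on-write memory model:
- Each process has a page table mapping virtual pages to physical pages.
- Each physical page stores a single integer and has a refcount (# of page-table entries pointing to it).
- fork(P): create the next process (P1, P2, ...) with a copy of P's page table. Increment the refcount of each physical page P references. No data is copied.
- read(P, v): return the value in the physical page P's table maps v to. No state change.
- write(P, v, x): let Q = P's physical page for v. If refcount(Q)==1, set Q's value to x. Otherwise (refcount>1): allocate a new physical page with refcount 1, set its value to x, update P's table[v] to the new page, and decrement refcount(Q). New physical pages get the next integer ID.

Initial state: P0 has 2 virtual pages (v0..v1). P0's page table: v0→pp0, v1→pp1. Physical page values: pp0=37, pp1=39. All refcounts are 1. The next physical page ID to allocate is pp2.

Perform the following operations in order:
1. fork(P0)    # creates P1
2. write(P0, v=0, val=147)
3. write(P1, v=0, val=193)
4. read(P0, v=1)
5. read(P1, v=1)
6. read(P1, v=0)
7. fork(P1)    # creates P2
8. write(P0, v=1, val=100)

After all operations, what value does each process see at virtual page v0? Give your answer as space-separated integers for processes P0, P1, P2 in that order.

Op 1: fork(P0) -> P1. 2 ppages; refcounts: pp0:2 pp1:2
Op 2: write(P0, v0, 147). refcount(pp0)=2>1 -> COPY to pp2. 3 ppages; refcounts: pp0:1 pp1:2 pp2:1
Op 3: write(P1, v0, 193). refcount(pp0)=1 -> write in place. 3 ppages; refcounts: pp0:1 pp1:2 pp2:1
Op 4: read(P0, v1) -> 39. No state change.
Op 5: read(P1, v1) -> 39. No state change.
Op 6: read(P1, v0) -> 193. No state change.
Op 7: fork(P1) -> P2. 3 ppages; refcounts: pp0:2 pp1:3 pp2:1
Op 8: write(P0, v1, 100). refcount(pp1)=3>1 -> COPY to pp3. 4 ppages; refcounts: pp0:2 pp1:2 pp2:1 pp3:1
P0: v0 -> pp2 = 147
P1: v0 -> pp0 = 193
P2: v0 -> pp0 = 193

Answer: 147 193 193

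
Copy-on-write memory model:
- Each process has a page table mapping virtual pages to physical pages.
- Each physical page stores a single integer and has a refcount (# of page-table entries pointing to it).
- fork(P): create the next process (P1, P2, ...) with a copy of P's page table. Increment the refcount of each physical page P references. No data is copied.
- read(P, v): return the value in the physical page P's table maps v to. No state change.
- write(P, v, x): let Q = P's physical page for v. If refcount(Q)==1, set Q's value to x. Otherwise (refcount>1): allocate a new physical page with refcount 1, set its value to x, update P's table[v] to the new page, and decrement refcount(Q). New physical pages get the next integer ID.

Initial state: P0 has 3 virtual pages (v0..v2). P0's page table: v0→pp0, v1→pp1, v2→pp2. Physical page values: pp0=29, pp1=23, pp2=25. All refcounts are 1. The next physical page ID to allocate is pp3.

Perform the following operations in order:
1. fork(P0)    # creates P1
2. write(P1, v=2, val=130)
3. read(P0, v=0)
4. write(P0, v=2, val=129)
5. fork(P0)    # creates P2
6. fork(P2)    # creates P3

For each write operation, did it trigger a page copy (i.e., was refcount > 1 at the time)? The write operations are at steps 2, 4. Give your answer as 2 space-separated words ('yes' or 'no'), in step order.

Op 1: fork(P0) -> P1. 3 ppages; refcounts: pp0:2 pp1:2 pp2:2
Op 2: write(P1, v2, 130). refcount(pp2)=2>1 -> COPY to pp3. 4 ppages; refcounts: pp0:2 pp1:2 pp2:1 pp3:1
Op 3: read(P0, v0) -> 29. No state change.
Op 4: write(P0, v2, 129). refcount(pp2)=1 -> write in place. 4 ppages; refcounts: pp0:2 pp1:2 pp2:1 pp3:1
Op 5: fork(P0) -> P2. 4 ppages; refcounts: pp0:3 pp1:3 pp2:2 pp3:1
Op 6: fork(P2) -> P3. 4 ppages; refcounts: pp0:4 pp1:4 pp2:3 pp3:1

yes no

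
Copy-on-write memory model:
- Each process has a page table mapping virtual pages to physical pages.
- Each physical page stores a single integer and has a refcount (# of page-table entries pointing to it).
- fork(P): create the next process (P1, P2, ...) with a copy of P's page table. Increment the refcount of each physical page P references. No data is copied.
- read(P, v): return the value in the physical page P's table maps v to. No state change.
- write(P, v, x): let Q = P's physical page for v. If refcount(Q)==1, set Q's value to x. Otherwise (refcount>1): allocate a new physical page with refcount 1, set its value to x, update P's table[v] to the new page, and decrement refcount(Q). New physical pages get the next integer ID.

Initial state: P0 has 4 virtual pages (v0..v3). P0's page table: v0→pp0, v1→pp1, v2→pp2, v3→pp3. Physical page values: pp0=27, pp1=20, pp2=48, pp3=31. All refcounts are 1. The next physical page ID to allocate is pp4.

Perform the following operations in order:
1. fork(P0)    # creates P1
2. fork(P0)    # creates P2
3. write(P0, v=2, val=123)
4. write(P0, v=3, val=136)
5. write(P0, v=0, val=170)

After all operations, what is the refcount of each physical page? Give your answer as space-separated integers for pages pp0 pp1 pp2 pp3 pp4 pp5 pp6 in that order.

Op 1: fork(P0) -> P1. 4 ppages; refcounts: pp0:2 pp1:2 pp2:2 pp3:2
Op 2: fork(P0) -> P2. 4 ppages; refcounts: pp0:3 pp1:3 pp2:3 pp3:3
Op 3: write(P0, v2, 123). refcount(pp2)=3>1 -> COPY to pp4. 5 ppages; refcounts: pp0:3 pp1:3 pp2:2 pp3:3 pp4:1
Op 4: write(P0, v3, 136). refcount(pp3)=3>1 -> COPY to pp5. 6 ppages; refcounts: pp0:3 pp1:3 pp2:2 pp3:2 pp4:1 pp5:1
Op 5: write(P0, v0, 170). refcount(pp0)=3>1 -> COPY to pp6. 7 ppages; refcounts: pp0:2 pp1:3 pp2:2 pp3:2 pp4:1 pp5:1 pp6:1

Answer: 2 3 2 2 1 1 1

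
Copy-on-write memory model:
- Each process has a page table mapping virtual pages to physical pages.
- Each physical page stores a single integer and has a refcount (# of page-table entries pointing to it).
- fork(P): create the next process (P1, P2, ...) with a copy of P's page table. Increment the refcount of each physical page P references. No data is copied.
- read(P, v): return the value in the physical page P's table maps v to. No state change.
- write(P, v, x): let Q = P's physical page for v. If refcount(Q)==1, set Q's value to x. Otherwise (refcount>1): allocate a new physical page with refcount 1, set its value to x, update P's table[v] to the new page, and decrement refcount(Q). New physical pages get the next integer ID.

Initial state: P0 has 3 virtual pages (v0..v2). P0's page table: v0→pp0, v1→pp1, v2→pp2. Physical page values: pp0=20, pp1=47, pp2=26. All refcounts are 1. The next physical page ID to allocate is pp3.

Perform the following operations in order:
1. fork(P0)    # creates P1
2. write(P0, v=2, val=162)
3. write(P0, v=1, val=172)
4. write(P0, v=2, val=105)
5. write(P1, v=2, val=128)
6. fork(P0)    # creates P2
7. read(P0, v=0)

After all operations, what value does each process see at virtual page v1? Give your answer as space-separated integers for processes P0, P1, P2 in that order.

Answer: 172 47 172

Derivation:
Op 1: fork(P0) -> P1. 3 ppages; refcounts: pp0:2 pp1:2 pp2:2
Op 2: write(P0, v2, 162). refcount(pp2)=2>1 -> COPY to pp3. 4 ppages; refcounts: pp0:2 pp1:2 pp2:1 pp3:1
Op 3: write(P0, v1, 172). refcount(pp1)=2>1 -> COPY to pp4. 5 ppages; refcounts: pp0:2 pp1:1 pp2:1 pp3:1 pp4:1
Op 4: write(P0, v2, 105). refcount(pp3)=1 -> write in place. 5 ppages; refcounts: pp0:2 pp1:1 pp2:1 pp3:1 pp4:1
Op 5: write(P1, v2, 128). refcount(pp2)=1 -> write in place. 5 ppages; refcounts: pp0:2 pp1:1 pp2:1 pp3:1 pp4:1
Op 6: fork(P0) -> P2. 5 ppages; refcounts: pp0:3 pp1:1 pp2:1 pp3:2 pp4:2
Op 7: read(P0, v0) -> 20. No state change.
P0: v1 -> pp4 = 172
P1: v1 -> pp1 = 47
P2: v1 -> pp4 = 172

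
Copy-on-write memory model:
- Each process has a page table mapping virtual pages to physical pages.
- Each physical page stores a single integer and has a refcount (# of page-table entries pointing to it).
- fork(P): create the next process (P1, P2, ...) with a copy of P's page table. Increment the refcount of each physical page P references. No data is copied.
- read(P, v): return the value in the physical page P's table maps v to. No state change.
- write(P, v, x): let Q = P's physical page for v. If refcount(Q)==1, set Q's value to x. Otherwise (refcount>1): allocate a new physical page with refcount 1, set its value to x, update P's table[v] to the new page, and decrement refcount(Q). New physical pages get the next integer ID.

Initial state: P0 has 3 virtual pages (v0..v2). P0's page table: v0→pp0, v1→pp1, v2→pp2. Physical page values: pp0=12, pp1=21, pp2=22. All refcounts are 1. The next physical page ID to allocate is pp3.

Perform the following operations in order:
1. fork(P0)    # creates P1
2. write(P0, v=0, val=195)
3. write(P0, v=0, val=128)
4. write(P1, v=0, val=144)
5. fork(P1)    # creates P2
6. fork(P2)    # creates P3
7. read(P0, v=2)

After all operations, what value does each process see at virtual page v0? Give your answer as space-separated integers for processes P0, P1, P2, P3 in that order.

Answer: 128 144 144 144

Derivation:
Op 1: fork(P0) -> P1. 3 ppages; refcounts: pp0:2 pp1:2 pp2:2
Op 2: write(P0, v0, 195). refcount(pp0)=2>1 -> COPY to pp3. 4 ppages; refcounts: pp0:1 pp1:2 pp2:2 pp3:1
Op 3: write(P0, v0, 128). refcount(pp3)=1 -> write in place. 4 ppages; refcounts: pp0:1 pp1:2 pp2:2 pp3:1
Op 4: write(P1, v0, 144). refcount(pp0)=1 -> write in place. 4 ppages; refcounts: pp0:1 pp1:2 pp2:2 pp3:1
Op 5: fork(P1) -> P2. 4 ppages; refcounts: pp0:2 pp1:3 pp2:3 pp3:1
Op 6: fork(P2) -> P3. 4 ppages; refcounts: pp0:3 pp1:4 pp2:4 pp3:1
Op 7: read(P0, v2) -> 22. No state change.
P0: v0 -> pp3 = 128
P1: v0 -> pp0 = 144
P2: v0 -> pp0 = 144
P3: v0 -> pp0 = 144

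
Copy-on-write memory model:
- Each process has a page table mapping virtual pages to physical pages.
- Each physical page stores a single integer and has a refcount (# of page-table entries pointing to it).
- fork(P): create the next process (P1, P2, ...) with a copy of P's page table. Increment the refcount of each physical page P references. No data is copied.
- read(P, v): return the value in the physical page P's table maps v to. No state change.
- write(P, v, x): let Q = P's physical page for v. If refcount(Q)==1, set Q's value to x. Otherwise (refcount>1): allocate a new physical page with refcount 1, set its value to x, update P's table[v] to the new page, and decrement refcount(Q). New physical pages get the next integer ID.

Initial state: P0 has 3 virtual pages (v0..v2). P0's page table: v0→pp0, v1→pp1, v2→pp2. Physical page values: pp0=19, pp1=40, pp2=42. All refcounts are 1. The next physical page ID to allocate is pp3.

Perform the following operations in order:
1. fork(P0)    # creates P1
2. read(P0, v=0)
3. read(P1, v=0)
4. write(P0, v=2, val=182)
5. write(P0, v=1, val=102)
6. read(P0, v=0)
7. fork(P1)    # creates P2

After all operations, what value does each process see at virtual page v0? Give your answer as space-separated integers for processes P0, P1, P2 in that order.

Op 1: fork(P0) -> P1. 3 ppages; refcounts: pp0:2 pp1:2 pp2:2
Op 2: read(P0, v0) -> 19. No state change.
Op 3: read(P1, v0) -> 19. No state change.
Op 4: write(P0, v2, 182). refcount(pp2)=2>1 -> COPY to pp3. 4 ppages; refcounts: pp0:2 pp1:2 pp2:1 pp3:1
Op 5: write(P0, v1, 102). refcount(pp1)=2>1 -> COPY to pp4. 5 ppages; refcounts: pp0:2 pp1:1 pp2:1 pp3:1 pp4:1
Op 6: read(P0, v0) -> 19. No state change.
Op 7: fork(P1) -> P2. 5 ppages; refcounts: pp0:3 pp1:2 pp2:2 pp3:1 pp4:1
P0: v0 -> pp0 = 19
P1: v0 -> pp0 = 19
P2: v0 -> pp0 = 19

Answer: 19 19 19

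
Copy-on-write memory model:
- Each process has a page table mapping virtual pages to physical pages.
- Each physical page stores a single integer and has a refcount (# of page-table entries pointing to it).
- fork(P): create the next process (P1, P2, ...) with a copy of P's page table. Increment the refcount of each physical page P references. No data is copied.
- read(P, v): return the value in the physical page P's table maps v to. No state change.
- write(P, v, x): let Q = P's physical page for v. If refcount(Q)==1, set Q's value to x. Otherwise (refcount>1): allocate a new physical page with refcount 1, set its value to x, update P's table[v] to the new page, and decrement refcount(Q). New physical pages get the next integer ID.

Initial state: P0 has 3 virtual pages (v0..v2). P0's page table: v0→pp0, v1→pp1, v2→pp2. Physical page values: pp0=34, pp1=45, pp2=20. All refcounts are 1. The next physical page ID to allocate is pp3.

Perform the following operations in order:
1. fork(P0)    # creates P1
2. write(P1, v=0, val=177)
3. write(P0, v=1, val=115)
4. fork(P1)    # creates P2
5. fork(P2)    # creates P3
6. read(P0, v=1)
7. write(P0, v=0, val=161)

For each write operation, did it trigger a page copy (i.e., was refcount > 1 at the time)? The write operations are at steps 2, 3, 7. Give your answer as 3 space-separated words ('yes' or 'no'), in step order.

Op 1: fork(P0) -> P1. 3 ppages; refcounts: pp0:2 pp1:2 pp2:2
Op 2: write(P1, v0, 177). refcount(pp0)=2>1 -> COPY to pp3. 4 ppages; refcounts: pp0:1 pp1:2 pp2:2 pp3:1
Op 3: write(P0, v1, 115). refcount(pp1)=2>1 -> COPY to pp4. 5 ppages; refcounts: pp0:1 pp1:1 pp2:2 pp3:1 pp4:1
Op 4: fork(P1) -> P2. 5 ppages; refcounts: pp0:1 pp1:2 pp2:3 pp3:2 pp4:1
Op 5: fork(P2) -> P3. 5 ppages; refcounts: pp0:1 pp1:3 pp2:4 pp3:3 pp4:1
Op 6: read(P0, v1) -> 115. No state change.
Op 7: write(P0, v0, 161). refcount(pp0)=1 -> write in place. 5 ppages; refcounts: pp0:1 pp1:3 pp2:4 pp3:3 pp4:1

yes yes no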